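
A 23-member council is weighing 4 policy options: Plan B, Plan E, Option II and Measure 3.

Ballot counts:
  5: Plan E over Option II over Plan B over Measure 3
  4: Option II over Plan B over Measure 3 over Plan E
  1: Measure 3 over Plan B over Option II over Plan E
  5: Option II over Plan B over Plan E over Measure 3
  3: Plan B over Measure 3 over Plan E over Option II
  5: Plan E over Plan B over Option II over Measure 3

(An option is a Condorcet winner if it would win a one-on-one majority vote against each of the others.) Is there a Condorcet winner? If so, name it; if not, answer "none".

Head-to-head results (23 council members):
Plan B vs Plan E: Plan B preferred on 4+1+5+3 = 13 ballots; Plan B wins 13–10.
Plan B vs Option II: Plan B preferred on 1+3+5 = 9 ballots; Option II wins 14–9.
Plan B vs Measure 3: Plan B is ranked higher on 5+4+5+3+5 = 22 ballots, Measure 3 on 1. Plan B wins 22–1.
Plan E vs Option II: 5+3+5 = 13 for Plan E, 10 for Option II — Plan E by 13–10.
Plan E vs Measure 3: 5+5+5 = 15 for Plan E, 8 for Measure 3 — Plan E by 15–8.
Option II vs Measure 3: 5+4+5+5 = 19 for Option II, 4 for Measure 3 — Option II by 19–4.
Every option loses at least once (Plan B loses to Option II; Plan E loses to Plan B; Option II loses to Plan E; Measure 3 loses to Plan B). The majority relation contains the cycle Plan B > Plan E > Option II > Plan B, so there is no Condorcet winner.

none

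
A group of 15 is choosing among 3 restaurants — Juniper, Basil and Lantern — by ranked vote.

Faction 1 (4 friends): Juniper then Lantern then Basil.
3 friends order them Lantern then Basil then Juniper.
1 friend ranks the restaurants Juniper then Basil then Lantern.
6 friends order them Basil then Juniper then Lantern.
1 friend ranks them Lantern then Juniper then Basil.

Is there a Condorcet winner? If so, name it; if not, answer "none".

none

Check each pair by majority over 15 ballots:
Juniper–Basil: Basil 9–6.
Juniper vs Lantern: Juniper, 11–4.
Basil–Lantern: Lantern 8–7.
No restaurant is unbeaten: Juniper loses to Basil; Basil loses to Lantern; Lantern loses to Juniper. In particular Juniper > Lantern > Basil > Juniper is a majority cycle — no Condorcet winner exists.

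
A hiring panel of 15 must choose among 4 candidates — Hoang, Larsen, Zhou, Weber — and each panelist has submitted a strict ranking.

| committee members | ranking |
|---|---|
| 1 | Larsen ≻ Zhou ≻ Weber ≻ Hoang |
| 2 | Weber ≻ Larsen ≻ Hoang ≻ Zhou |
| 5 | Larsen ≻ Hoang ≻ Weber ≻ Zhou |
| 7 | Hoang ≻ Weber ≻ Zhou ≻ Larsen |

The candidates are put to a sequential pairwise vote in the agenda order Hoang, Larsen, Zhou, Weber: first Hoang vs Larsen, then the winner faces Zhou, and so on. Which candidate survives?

Round 1: Hoang vs Larsen — 7–8, Larsen advances.
Round 2: Larsen vs Zhou — 8–7, Larsen advances.
Round 3: Larsen vs Weber — 6–9, Weber advances.
Weber survives the agenda.

Weber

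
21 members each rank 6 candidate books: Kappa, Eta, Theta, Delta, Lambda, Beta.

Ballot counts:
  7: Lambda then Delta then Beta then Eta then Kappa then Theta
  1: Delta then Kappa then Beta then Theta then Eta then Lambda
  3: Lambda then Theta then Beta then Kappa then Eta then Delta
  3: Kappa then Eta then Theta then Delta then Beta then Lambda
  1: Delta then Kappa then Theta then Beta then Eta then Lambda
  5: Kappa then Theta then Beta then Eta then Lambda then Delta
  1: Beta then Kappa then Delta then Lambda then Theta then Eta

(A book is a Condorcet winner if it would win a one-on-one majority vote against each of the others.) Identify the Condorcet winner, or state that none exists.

Pairwise majorities:
Kappa vs Eta: Kappa, 14–7.
Kappa vs Theta: 18 to 3, Kappa.
Kappa–Delta: Kappa 12–9.
Kappa–Lambda: Kappa 11–10.
Kappa vs Beta: Beta wins 11–10.
Eta vs Theta: Theta, 11–10.
Eta vs Delta: Eta wins 11–10.
Eta vs Lambda: Eta preferred on 1+3+1+5 = 10 ballots; Lambda wins 11–10.
Eta vs Beta: 3 to 18, Beta.
Theta vs Delta: Theta is ranked higher on 3+3+5 = 11 ballots, Delta on 10. Theta wins 11–10.
Theta vs Lambda: Lambda wins 11–10.
Theta vs Beta: 3+3+1+5 = 12 for Theta, 9 for Beta — Theta by 12–9.
Delta vs Lambda: Lambda, 15–6.
Delta vs Beta: Delta is ranked higher on 7+1+3+1 = 12 ballots, Beta on 9. Delta wins 12–9.
Lambda–Beta: Beta 11–10.
No book is unbeaten: Kappa loses to Beta; Eta loses to Kappa; Theta loses to Kappa; Delta loses to Kappa; Lambda loses to Kappa; Beta loses to Theta. In particular Kappa > Theta > Beta > Kappa is a majority cycle — no Condorcet winner exists.

none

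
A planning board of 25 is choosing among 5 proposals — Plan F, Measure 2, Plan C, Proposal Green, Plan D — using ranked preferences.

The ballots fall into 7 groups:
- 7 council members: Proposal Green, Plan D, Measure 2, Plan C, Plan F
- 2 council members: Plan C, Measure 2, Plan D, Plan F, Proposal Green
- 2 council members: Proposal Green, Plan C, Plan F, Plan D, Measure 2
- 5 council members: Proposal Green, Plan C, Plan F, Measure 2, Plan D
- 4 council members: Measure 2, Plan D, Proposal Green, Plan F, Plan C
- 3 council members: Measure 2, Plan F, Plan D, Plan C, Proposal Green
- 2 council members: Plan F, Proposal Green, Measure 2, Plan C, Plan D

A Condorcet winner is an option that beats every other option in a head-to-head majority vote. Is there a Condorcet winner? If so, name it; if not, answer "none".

Proposal Green

Head-to-head results (25 council members):
Plan F vs Measure 2: Measure 2, 16–9.
Plan F vs Plan C: Plan C, 16–9.
Plan F vs Proposal Green: Proposal Green wins 18–7.
Plan F vs Plan D: Plan D, 13–12.
Measure 2 vs Plan C: Measure 2, 16–9.
Measure 2–Proposal Green: Proposal Green 16–9.
Measure 2 vs Plan D: Measure 2, 16–9.
Plan C–Proposal Green: Proposal Green 20–5.
Plan C vs Plan D: Plan D wins 14–11.
Proposal Green–Plan D: Proposal Green 16–9.
Proposal Green defeats every rival head-to-head and is the Condorcet winner.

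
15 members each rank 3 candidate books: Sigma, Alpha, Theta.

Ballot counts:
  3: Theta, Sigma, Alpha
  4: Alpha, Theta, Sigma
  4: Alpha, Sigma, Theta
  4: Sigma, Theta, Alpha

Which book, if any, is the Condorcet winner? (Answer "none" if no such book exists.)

Pairwise majorities:
Sigma vs Alpha: 7 to 8, Alpha.
Sigma vs Theta: 4+4 = 8 for Sigma, 7 for Theta — Sigma by 8–7.
Alpha vs Theta: 4+4 = 8 for Alpha, 7 for Theta — Alpha by 8–7.
Only Alpha has no losses; Alpha is the Condorcet winner.

Alpha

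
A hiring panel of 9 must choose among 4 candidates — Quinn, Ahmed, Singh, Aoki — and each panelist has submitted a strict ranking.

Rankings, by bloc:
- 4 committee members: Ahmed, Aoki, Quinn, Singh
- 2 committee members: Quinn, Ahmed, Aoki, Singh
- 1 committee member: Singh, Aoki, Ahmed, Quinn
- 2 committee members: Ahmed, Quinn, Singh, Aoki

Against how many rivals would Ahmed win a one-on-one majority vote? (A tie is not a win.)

3

Ahmed against each rival (9 committee members):
Ahmed vs Quinn: Ahmed preferred on 4+1+2 = 7 ballots; Ahmed wins 7–2.
Ahmed–Singh: Ahmed 8–1.
Ahmed vs Aoki: Ahmed preferred on 4+2+2 = 8 ballots; Ahmed wins 8–1.
Ahmed beats Quinn, Singh, Aoki — 3 pairwise wins.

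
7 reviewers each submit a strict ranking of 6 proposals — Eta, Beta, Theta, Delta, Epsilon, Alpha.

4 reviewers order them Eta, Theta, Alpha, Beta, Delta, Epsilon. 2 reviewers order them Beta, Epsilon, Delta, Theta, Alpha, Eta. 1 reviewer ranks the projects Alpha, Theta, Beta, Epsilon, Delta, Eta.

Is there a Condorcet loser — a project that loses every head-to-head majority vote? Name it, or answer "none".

Epsilon

Head-to-head results (7 reviewers):
Eta vs Beta: 4 for Eta, 3 for Beta — Eta by 4–3.
Eta vs Theta: Eta is ranked higher on 4 ballots, Theta on 3. Eta wins 4–3.
Eta vs Delta: Eta, 4–3.
Eta vs Epsilon: 4 to 3, Eta.
Eta vs Alpha: Eta is ranked higher on 4 ballots, Alpha on 3. Eta wins 4–3.
Beta vs Theta: 2 to 5, Theta.
Beta vs Delta: Beta preferred on 4+2+1 = 7 ballots; Beta wins 7–0.
Beta vs Epsilon: Beta preferred on 4+2+1 = 7 ballots; Beta wins 7–0.
Beta vs Alpha: Alpha, 5–2.
Theta vs Delta: Theta, 5–2.
Theta–Epsilon: Theta 5–2.
Theta vs Alpha: Theta wins 6–1.
Delta vs Epsilon: Delta is ranked higher on 4 ballots, Epsilon on 3. Delta wins 4–3.
Delta vs Alpha: 2 to 5, Alpha.
Epsilon–Alpha: Alpha 5–2.
Epsilon loses to every other project — it is the Condorcet loser.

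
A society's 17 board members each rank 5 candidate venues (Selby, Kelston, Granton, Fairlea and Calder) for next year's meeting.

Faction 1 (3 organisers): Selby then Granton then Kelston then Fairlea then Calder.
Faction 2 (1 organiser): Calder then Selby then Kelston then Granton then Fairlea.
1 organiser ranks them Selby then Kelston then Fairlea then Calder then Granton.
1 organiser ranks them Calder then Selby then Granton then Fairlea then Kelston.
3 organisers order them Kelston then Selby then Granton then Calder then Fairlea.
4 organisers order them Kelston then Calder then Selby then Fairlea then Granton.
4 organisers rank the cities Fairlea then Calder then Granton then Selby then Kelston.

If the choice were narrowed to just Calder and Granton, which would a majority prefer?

Calder

Ballots ranking Calder above Granton: 1 + 1 + 1 + 4 + 4 = 11.
Ballots ranking Granton above Calder: 17 − 11 = 6.
Calder wins the head-to-head 11–6.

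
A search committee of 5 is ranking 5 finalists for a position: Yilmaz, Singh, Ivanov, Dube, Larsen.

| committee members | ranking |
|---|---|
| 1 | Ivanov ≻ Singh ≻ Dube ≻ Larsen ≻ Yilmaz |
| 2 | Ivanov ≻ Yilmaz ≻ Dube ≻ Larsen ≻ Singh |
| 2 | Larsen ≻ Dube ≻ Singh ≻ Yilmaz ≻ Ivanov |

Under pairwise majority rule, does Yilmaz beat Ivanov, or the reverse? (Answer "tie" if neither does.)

Ivanov

Ballots ranking Yilmaz above Ivanov: 2.
Ballots ranking Ivanov above Yilmaz: 5 − 2 = 3.
Ivanov wins the head-to-head 3–2.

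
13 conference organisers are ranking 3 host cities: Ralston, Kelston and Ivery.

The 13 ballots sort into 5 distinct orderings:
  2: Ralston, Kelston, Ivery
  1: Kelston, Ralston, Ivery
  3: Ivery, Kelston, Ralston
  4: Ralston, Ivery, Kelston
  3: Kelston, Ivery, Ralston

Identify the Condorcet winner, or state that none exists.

Pairwise majorities:
Ralston vs Kelston: Ralston preferred on 2+4 = 6 ballots; Kelston wins 7–6.
Ralston vs Ivery: Ralston is ranked higher on 2+1+4 = 7 ballots, Ivery on 6. Ralston wins 7–6.
Kelston vs Ivery: 6 to 7, Ivery.
Each city drops at least one matchup (Ralston loses to Kelston; Kelston loses to Ivery; Ivery loses to Ralston); the cycle Ralston > Ivery > Kelston > Ralston rules out a Condorcet winner.

none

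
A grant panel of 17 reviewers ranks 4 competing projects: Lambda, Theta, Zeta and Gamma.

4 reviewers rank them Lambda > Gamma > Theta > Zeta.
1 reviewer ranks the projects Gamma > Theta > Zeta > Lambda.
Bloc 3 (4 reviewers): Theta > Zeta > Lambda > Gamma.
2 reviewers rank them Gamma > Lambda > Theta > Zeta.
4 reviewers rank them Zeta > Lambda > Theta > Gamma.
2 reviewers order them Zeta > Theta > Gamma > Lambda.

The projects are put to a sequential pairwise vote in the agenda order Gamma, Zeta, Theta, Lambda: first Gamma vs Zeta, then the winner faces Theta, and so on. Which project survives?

Round 1: Gamma vs Zeta — 7–10, Zeta advances.
Round 2: Zeta vs Theta — 6–11, Theta advances.
Round 3: Theta vs Lambda — 7–10, Lambda advances.
The agenda winner is Lambda.

Lambda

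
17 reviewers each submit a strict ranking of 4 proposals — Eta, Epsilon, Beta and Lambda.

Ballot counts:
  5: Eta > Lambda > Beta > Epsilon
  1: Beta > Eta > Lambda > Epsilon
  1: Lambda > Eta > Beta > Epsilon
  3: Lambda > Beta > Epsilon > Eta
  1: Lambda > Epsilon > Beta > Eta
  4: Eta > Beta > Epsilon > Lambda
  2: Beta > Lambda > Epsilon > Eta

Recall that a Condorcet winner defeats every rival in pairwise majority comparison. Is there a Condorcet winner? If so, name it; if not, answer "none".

Eta

Head-to-head results (17 reviewers):
Eta vs Epsilon: Eta preferred on 5+1+1+4 = 11 ballots; Eta wins 11–6.
Eta vs Beta: Eta preferred on 5+1+4 = 10 ballots; Eta wins 10–7.
Eta vs Lambda: 10 to 7, Eta.
Epsilon vs Beta: 1 to 16, Beta.
Epsilon vs Lambda: 4 to 13, Lambda.
Beta vs Lambda: Lambda wins 10–7.
Eta wins every pairwise contest, so Eta is the Condorcet winner.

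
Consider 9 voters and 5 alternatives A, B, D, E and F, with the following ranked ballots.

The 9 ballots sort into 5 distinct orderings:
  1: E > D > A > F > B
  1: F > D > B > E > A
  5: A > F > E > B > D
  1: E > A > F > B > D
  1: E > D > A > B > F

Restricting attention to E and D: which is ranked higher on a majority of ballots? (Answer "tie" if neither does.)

E

Ballots ranking E above D: 1 + 5 + 1 + 1 = 8.
Ballots ranking D above E: 9 − 8 = 1.
E wins the head-to-head 8–1.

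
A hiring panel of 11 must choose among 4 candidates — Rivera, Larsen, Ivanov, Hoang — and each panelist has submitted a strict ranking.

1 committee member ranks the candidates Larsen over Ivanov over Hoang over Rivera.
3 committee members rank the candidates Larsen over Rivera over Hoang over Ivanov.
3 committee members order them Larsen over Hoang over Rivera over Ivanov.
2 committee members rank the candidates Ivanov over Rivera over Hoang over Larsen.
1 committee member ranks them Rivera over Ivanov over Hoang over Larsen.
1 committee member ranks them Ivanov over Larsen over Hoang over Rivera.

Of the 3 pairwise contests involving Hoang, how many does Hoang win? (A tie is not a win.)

1

Hoang against each rival (11 committee members):
Hoang vs Rivera: 5 to 6, Rivera.
Hoang–Larsen: Larsen 8–3.
Hoang vs Ivanov: 3+3 = 6 for Hoang, 5 for Ivanov — Hoang by 6–5.
Hoang beats Ivanov; loses to Rivera, Larsen — 1 pairwise win.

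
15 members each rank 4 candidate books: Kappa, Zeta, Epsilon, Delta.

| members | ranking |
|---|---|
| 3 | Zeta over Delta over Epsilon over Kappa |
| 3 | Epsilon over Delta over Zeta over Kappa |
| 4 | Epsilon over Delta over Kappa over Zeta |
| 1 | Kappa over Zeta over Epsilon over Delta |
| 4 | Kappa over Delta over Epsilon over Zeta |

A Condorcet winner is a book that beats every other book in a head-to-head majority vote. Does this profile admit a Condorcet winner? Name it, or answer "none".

Check each pair by majority over 15 ballots:
Kappa vs Zeta: Kappa is ranked higher on 4+1+4 = 9 ballots, Zeta on 6. Kappa wins 9–6.
Kappa vs Epsilon: 5 to 10, Epsilon.
Kappa vs Delta: 1+4 = 5 for Kappa, 10 for Delta — Delta by 10–5.
Zeta vs Epsilon: Zeta is ranked higher on 3+1 = 4 ballots, Epsilon on 11. Epsilon wins 11–4.
Zeta vs Delta: Zeta is ranked higher on 3+1 = 4 ballots, Delta on 11. Delta wins 11–4.
Epsilon vs Delta: 3+4+1 = 8 for Epsilon, 7 for Delta — Epsilon by 8–7.
Epsilon beats each of Kappa, Zeta, Delta — Epsilon is the Condorcet winner.

Epsilon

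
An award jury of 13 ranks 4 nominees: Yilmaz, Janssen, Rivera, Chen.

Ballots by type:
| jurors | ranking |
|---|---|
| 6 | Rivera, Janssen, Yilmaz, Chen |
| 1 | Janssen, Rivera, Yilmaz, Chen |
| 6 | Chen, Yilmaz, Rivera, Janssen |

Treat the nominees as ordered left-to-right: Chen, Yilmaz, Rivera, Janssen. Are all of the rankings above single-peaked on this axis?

Axis positions: Chen=1, Yilmaz=2, Rivera=3, Janssen=4.
Type 1 (peak Rivera at position 3): ranking walks positions 3-4-2-1, expanding outward from the peak — single-peaked.
Type 2 (peak Janssen at position 4): ranking walks positions 4-3-2-1, expanding outward from the peak — single-peaked.
Type 3 (peak Chen at position 1): ranking walks positions 1-2-3-4, expanding outward from the peak — single-peaked.
Every ranking is single-peaked on this axis.

yes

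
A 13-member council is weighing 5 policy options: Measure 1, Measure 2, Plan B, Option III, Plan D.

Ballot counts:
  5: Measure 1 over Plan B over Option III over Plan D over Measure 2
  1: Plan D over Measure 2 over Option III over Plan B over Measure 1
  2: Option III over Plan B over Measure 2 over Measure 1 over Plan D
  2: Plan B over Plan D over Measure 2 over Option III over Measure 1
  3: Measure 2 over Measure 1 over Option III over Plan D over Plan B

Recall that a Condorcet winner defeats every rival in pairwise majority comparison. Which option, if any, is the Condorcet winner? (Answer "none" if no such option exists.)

none

Head-to-head results (13 council members):
Measure 1 vs Measure 2: Measure 1 preferred on 5 ballots; Measure 2 wins 8–5.
Measure 1 vs Plan B: Measure 1 preferred on 5+3 = 8 ballots; Measure 1 wins 8–5.
Measure 1 vs Option III: 5+3 = 8 for Measure 1, 5 for Option III — Measure 1 by 8–5.
Measure 1 vs Plan D: Measure 1 preferred on 5+2+3 = 10 ballots; Measure 1 wins 10–3.
Measure 2 vs Plan B: Measure 2 is ranked higher on 1+3 = 4 ballots, Plan B on 9. Plan B wins 9–4.
Measure 2 vs Option III: 1+2+3 = 6 for Measure 2, 7 for Option III — Option III by 7–6.
Measure 2 vs Plan D: 5 to 8, Plan D.
Plan B vs Option III: Plan B is ranked higher on 5+2 = 7 ballots, Option III on 6. Plan B wins 7–6.
Plan B vs Plan D: 9 to 4, Plan B.
Option III vs Plan D: 5+2+3 = 10 for Option III, 3 for Plan D — Option III by 10–3.
Each option drops at least one matchup (Measure 1 loses to Measure 2; Measure 2 loses to Plan B; Plan B loses to Measure 1; Option III loses to Measure 1; Plan D loses to Measure 1); the cycle Measure 1 → Plan B → Measure 2 → Measure 1 rules out a Condorcet winner.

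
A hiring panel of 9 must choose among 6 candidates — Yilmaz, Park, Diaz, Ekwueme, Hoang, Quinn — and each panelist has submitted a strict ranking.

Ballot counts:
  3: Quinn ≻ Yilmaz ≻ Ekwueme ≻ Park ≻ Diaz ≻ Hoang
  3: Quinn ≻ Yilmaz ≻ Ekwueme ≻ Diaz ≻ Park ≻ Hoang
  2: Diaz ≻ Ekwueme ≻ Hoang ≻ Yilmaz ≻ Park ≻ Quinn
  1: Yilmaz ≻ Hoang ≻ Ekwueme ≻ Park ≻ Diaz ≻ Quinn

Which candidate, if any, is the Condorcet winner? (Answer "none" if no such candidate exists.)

Head-to-head results (9 committee members):
Yilmaz–Park: Yilmaz 9–0.
Yilmaz vs Diaz: Yilmaz wins 7–2.
Yilmaz vs Ekwueme: Yilmaz, 7–2.
Yilmaz vs Hoang: Yilmaz wins 7–2.
Yilmaz–Quinn: Quinn 6–3.
Park vs Diaz: Diaz wins 5–4.
Park–Ekwueme: Ekwueme 9–0.
Park vs Hoang: Park wins 6–3.
Park–Quinn: Quinn 6–3.
Diaz vs Ekwueme: Ekwueme, 7–2.
Diaz vs Hoang: Diaz wins 8–1.
Diaz vs Quinn: Quinn wins 6–3.
Ekwueme vs Hoang: Ekwueme, 8–1.
Ekwueme vs Quinn: Quinn wins 6–3.
Hoang vs Quinn: Quinn, 6–3.
Quinn wins every pairwise contest, so Quinn is the Condorcet winner.

Quinn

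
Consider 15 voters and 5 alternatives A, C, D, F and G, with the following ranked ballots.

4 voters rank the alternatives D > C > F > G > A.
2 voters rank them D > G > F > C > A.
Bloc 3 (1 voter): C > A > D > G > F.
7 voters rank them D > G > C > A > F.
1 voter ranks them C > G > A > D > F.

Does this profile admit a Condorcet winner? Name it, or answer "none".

Pairwise majorities:
A vs C: C, 15–0.
A vs D: 2 to 13, D.
A vs F: A preferred on 1+7+1 = 9 ballots; A wins 9–6.
A vs G: 1 to 14, G.
C vs D: D wins 13–2.
C vs F: C, 13–2.
C vs G: 4+1+1 = 6 for C, 9 for G — G by 9–6.
D vs F: D preferred on 4+2+1+7+1 = 15 ballots; D wins 15–0.
D vs G: 14 to 1, D.
F–G: G 11–4.
D defeats every rival head-to-head and is the Condorcet winner.

D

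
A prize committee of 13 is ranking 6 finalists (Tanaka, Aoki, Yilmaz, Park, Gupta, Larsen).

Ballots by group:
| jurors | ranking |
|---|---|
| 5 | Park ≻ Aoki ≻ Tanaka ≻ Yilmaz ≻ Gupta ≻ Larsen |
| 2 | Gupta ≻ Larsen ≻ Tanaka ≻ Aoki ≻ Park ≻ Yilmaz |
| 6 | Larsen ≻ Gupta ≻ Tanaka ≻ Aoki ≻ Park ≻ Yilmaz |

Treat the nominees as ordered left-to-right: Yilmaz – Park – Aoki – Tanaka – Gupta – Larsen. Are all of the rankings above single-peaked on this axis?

yes

Axis positions: Yilmaz=1, Park=2, Aoki=3, Tanaka=4, Gupta=5, Larsen=6.
Group 1 (peak Park at position 2): ranking walks positions 2-3-4-1-5-6, expanding outward from the peak — single-peaked.
Group 2 (peak Gupta at position 5): ranking walks positions 5-6-4-3-2-1, expanding outward from the peak — single-peaked.
Group 3 (peak Larsen at position 6): ranking walks positions 6-5-4-3-2-1, expanding outward from the peak — single-peaked.
Every ranking is single-peaked on this axis.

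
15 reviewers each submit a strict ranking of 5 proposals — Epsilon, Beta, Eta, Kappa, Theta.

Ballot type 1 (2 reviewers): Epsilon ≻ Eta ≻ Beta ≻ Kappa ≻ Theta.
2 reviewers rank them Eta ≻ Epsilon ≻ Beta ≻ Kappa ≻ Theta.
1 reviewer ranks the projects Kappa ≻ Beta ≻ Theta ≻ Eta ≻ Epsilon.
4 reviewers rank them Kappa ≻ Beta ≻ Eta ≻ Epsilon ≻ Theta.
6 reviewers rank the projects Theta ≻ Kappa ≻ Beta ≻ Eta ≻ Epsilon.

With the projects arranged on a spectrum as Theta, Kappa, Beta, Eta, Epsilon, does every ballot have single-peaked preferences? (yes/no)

yes

Axis positions: Theta=1, Kappa=2, Beta=3, Eta=4, Epsilon=5.
Ballot type 1 (peak Epsilon at position 5): ranking walks positions 5-4-3-2-1, expanding outward from the peak — single-peaked.
Ballot type 2 (peak Eta at position 4): ranking walks positions 4-5-3-2-1, expanding outward from the peak — single-peaked.
Ballot type 3 (peak Kappa at position 2): ranking walks positions 2-3-1-4-5, expanding outward from the peak — single-peaked.
Ballot type 4 (peak Kappa at position 2): ranking walks positions 2-3-4-5-1, expanding outward from the peak — single-peaked.
Ballot type 5 (peak Theta at position 1): ranking walks positions 1-2-3-4-5, expanding outward from the peak — single-peaked.
Every ranking is single-peaked on this axis.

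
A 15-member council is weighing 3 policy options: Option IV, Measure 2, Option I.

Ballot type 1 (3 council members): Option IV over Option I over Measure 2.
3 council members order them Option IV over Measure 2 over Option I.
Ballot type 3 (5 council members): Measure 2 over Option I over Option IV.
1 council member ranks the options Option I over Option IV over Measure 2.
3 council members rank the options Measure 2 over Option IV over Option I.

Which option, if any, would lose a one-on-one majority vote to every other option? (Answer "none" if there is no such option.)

Pairwise majorities:
Option IV vs Measure 2: 3+3+1 = 7 for Option IV, 8 for Measure 2 — Measure 2 by 8–7.
Option IV–Option I: Option IV 9–6.
Measure 2 vs Option I: Measure 2 is ranked higher on 3+5+3 = 11 ballots, Option I on 4. Measure 2 wins 11–4.
Option I loses to every other option — it is the Condorcet loser.

Option I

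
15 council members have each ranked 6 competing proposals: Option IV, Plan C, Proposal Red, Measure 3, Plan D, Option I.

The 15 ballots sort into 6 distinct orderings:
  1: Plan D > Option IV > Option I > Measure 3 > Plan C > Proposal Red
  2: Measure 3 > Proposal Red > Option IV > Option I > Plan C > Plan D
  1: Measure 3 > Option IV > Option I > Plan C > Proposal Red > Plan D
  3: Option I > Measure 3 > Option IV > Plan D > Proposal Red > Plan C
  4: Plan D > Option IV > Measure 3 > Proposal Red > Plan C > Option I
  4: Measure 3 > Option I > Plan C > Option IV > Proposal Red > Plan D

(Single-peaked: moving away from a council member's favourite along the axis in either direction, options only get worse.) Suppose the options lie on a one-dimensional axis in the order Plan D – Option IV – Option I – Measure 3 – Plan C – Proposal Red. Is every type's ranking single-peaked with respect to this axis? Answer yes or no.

Axis positions: Plan D=1, Option IV=2, Option I=3, Measure 3=4, Plan C=5, Proposal Red=6.
Type 1 (peak Plan D at position 1): ranking walks positions 1-2-3-4-5-6, expanding outward from the peak — single-peaked.
Type 2: ranking walks positions 4-6-2-3-5-1; Proposal Red is ranked above Plan C even though Plan C lies between Proposal Red and the peak Measure 3 on the axis — preferences dip and rise again. Not single-peaked.
Type 3: ranking walks positions 4-2-3-5-6-1; Option IV is ranked above Option I even though Option I lies between Option IV and the peak Measure 3 on the axis — preferences dip and rise again. Not single-peaked.
Type 4: ranking walks positions 3-4-2-1-6-5; Proposal Red is ranked above Plan C even though Plan C lies between Proposal Red and the peak Option I on the axis — preferences dip and rise again. Not single-peaked.
Type 5: ranking walks positions 1-2-4-6-5-3; Measure 3 is ranked above Option I even though Option I lies between Measure 3 and the peak Plan D on the axis — preferences dip and rise again. Not single-peaked.
Type 6 (peak Measure 3 at position 4): ranking walks positions 4-3-5-2-6-1, expanding outward from the peak — single-peaked.
Type 2 violates single-peakedness, so the profile is not single-peaked on this axis.

no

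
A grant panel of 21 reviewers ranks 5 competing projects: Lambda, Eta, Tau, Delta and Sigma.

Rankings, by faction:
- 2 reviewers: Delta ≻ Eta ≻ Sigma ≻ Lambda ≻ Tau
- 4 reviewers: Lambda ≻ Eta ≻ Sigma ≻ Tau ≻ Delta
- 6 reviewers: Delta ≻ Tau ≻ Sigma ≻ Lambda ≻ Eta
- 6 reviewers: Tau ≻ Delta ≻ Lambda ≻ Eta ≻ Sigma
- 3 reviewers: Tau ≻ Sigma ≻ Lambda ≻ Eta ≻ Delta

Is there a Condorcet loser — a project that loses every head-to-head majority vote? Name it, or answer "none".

none

Head-to-head results (21 reviewers):
Lambda vs Eta: Lambda, 19–2.
Lambda vs Tau: Lambda is ranked higher on 2+4 = 6 ballots, Tau on 15. Tau wins 15–6.
Lambda vs Delta: Lambda preferred on 4+3 = 7 ballots; Delta wins 14–7.
Lambda vs Sigma: Sigma, 11–10.
Eta vs Tau: Tau, 15–6.
Eta vs Delta: Delta, 14–7.
Eta vs Sigma: 2+4+6 = 12 for Eta, 9 for Sigma — Eta by 12–9.
Tau–Delta: Tau 13–8.
Tau vs Sigma: Tau, 15–6.
Delta vs Sigma: 2+6+6 = 14 for Delta, 7 for Sigma — Delta by 14–7.
Each project has at least one pairwise win (Lambda beats Eta; Eta beats Sigma; Tau beats Lambda; Delta beats Lambda; Sigma beats Lambda) — no Condorcet loser.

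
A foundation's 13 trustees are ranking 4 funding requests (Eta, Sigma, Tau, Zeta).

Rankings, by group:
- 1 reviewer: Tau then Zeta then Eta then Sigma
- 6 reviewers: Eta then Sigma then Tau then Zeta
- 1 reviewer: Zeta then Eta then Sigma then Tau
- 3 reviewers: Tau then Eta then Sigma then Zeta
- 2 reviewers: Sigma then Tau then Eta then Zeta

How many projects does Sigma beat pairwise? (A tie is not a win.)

Sigma against each rival (13 reviewers):
Sigma vs Eta: Sigma is ranked higher on 2 ballots, Eta on 11. Eta wins 11–2.
Sigma vs Tau: Sigma, 9–4.
Sigma–Zeta: Sigma 11–2.
Sigma beats Tau, Zeta; loses to Eta — 2 pairwise wins.

2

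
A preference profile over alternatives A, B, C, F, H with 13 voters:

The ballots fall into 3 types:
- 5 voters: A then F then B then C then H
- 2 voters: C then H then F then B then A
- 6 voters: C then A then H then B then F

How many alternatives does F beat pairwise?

1

F against each rival (13 voters):
F vs A: F preferred on 2 ballots; A wins 11–2.
F vs B: F wins 7–6.
F vs C: C, 8–5.
F vs H: H, 8–5.
F beats B; loses to A, C, H — 1 pairwise win.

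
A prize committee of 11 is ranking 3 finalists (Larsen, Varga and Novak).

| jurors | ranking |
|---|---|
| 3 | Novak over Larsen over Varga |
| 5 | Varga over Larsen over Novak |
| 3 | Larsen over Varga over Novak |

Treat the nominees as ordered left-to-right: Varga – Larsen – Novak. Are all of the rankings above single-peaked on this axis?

Axis positions: Varga=1, Larsen=2, Novak=3.
Ballot type 1 (peak Novak at position 3): ranking walks positions 3-2-1, expanding outward from the peak — single-peaked.
Ballot type 2 (peak Varga at position 1): ranking walks positions 1-2-3, expanding outward from the peak — single-peaked.
Ballot type 3 (peak Larsen at position 2): ranking walks positions 2-1-3, expanding outward from the peak — single-peaked.
Every ranking is single-peaked on this axis.

yes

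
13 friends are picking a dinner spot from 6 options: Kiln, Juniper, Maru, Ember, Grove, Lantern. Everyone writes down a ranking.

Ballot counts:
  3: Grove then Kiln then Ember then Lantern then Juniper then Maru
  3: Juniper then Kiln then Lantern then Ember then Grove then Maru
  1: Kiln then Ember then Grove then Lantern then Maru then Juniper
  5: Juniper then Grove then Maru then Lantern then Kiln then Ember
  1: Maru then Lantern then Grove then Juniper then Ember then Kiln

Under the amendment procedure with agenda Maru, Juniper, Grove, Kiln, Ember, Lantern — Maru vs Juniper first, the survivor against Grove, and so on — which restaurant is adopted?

Juniper

Round 1: Maru vs Juniper — 2–11, Juniper advances.
Round 2: Juniper vs Grove — 8–5, Juniper advances.
Round 3: Juniper vs Kiln — 9–4, Juniper advances.
Round 4: Juniper vs Ember — 9–4, Juniper advances.
Round 5: Juniper vs Lantern — 8–5, Juniper advances.
Juniper survives the agenda.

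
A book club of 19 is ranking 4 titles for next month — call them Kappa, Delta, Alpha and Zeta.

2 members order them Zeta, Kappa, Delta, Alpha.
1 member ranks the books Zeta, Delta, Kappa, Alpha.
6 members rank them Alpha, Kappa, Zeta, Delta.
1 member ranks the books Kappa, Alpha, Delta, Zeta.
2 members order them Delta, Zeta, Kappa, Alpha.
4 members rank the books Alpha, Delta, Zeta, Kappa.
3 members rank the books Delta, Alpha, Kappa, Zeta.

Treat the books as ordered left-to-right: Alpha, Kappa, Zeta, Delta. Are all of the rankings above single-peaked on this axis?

Axis positions: Alpha=1, Kappa=2, Zeta=3, Delta=4.
Type 1 (peak Zeta at position 3): ranking walks positions 3-2-4-1, expanding outward from the peak — single-peaked.
Type 2 (peak Zeta at position 3): ranking walks positions 3-4-2-1, expanding outward from the peak — single-peaked.
Type 3 (peak Alpha at position 1): ranking walks positions 1-2-3-4, expanding outward from the peak — single-peaked.
Type 4: ranking walks positions 2-1-4-3; Delta is ranked above Zeta even though Zeta lies between Delta and the peak Kappa on the axis — preferences dip and rise again. Not single-peaked.
Type 5 (peak Delta at position 4): ranking walks positions 4-3-2-1, expanding outward from the peak — single-peaked.
Type 6: ranking walks positions 1-4-3-2; Delta is ranked above Kappa even though Kappa lies between Delta and the peak Alpha on the axis — preferences dip and rise again. Not single-peaked.
Type 7: ranking walks positions 4-1-2-3; Alpha is ranked above Zeta even though Zeta lies between Alpha and the peak Delta on the axis — preferences dip and rise again. Not single-peaked.
Type 4 violates single-peakedness, so the profile is not single-peaked on this axis.

no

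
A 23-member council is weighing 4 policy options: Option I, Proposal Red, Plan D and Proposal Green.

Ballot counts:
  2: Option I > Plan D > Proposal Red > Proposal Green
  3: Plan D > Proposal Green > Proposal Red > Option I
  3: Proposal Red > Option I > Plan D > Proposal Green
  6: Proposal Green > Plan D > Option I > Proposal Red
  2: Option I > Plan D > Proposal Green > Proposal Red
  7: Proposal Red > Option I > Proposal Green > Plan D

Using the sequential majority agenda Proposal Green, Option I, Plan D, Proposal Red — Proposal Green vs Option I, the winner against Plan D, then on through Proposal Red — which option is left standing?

Round 1: Proposal Green vs Option I — 9–14, Option I advances.
Round 2: Option I vs Plan D — 14–9, Option I advances.
Round 3: Option I vs Proposal Red — 10–13, Proposal Red advances.
The agenda winner is Proposal Red.

Proposal Red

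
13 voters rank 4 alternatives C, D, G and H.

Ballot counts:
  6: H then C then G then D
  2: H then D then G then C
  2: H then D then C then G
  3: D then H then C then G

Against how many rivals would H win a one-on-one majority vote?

H against each rival (13 voters):
H vs C: 6+2+2+3 = 13 for H, 0 for C — H by 13–0.
H vs D: 6+2+2 = 10 for H, 3 for D — H by 10–3.
H vs G: H, 13–0.
H beats C, D, G — 3 pairwise wins.

3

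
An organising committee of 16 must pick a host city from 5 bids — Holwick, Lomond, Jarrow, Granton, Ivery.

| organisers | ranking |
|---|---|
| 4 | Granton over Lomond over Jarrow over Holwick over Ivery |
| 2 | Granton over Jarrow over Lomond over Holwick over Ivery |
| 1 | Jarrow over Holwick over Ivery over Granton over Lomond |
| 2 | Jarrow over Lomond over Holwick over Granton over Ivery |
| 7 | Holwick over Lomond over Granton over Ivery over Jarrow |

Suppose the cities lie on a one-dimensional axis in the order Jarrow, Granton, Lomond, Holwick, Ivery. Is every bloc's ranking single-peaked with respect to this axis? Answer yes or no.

Axis positions: Jarrow=1, Granton=2, Lomond=3, Holwick=4, Ivery=5.
Bloc 1 (peak Granton at position 2): ranking walks positions 2-3-1-4-5, expanding outward from the peak — single-peaked.
Bloc 2 (peak Granton at position 2): ranking walks positions 2-1-3-4-5, expanding outward from the peak — single-peaked.
Bloc 3: ranking walks positions 1-4-5-2-3; Holwick is ranked above Granton even though Granton lies between Holwick and the peak Jarrow on the axis — preferences dip and rise again. Not single-peaked.
Bloc 4: ranking walks positions 1-3-4-2-5; Lomond is ranked above Granton even though Granton lies between Lomond and the peak Jarrow on the axis — preferences dip and rise again. Not single-peaked.
Bloc 5 (peak Holwick at position 4): ranking walks positions 4-3-2-5-1, expanding outward from the peak — single-peaked.
Bloc 3 violates single-peakedness, so the profile is not single-peaked on this axis.

no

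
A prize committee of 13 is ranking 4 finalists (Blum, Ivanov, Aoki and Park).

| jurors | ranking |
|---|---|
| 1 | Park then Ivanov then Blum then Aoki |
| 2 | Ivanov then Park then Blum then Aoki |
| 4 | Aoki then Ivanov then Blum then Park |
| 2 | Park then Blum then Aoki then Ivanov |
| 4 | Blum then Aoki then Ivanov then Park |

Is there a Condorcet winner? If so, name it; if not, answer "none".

Pairwise majorities:
Blum vs Ivanov: 6 to 7, Ivanov.
Blum vs Aoki: 1+2+2+4 = 9 for Blum, 4 for Aoki — Blum by 9–4.
Blum vs Park: 4+4 = 8 for Blum, 5 for Park — Blum by 8–5.
Ivanov vs Aoki: 3 to 10, Aoki.
Ivanov vs Park: Ivanov preferred on 2+4+4 = 10 ballots; Ivanov wins 10–3.
Aoki vs Park: Aoki preferred on 4+4 = 8 ballots; Aoki wins 8–5.
Each nominee drops at least one matchup (Blum loses to Ivanov; Ivanov loses to Aoki; Aoki loses to Blum; Park loses to Blum); the cycle Blum → Aoki → Ivanov → Blum rules out a Condorcet winner.

none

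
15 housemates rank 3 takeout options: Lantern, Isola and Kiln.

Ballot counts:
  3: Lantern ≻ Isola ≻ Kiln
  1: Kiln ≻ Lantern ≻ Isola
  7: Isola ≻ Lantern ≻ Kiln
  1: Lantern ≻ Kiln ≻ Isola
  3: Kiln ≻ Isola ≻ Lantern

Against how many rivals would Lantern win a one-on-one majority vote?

1

Lantern against each rival (15 friends):
Lantern–Isola: Isola 10–5.
Lantern–Kiln: Lantern 11–4.
Lantern beats Kiln; loses to Isola — 1 pairwise win.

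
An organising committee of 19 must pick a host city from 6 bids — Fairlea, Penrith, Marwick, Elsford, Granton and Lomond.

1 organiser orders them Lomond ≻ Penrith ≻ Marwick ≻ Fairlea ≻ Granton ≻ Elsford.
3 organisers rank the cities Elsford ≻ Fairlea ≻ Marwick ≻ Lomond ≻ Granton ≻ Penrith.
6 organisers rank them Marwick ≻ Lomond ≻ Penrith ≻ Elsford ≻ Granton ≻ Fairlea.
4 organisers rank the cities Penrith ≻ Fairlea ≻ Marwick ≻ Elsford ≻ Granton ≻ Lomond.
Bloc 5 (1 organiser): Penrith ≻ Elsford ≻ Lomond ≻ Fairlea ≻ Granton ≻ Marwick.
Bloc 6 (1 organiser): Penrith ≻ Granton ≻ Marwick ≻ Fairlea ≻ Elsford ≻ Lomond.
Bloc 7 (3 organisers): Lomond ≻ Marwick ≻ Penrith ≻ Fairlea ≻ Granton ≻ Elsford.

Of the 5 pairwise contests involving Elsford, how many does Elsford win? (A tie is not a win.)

Elsford against each rival (19 organisers):
Elsford–Fairlea: Elsford 10–9.
Elsford vs Penrith: 3 to 16, Penrith.
Elsford vs Marwick: Elsford is ranked higher on 3+1 = 4 ballots, Marwick on 15. Marwick wins 15–4.
Elsford vs Granton: Elsford wins 14–5.
Elsford vs Lomond: 3+4+1+1 = 9 for Elsford, 10 for Lomond — Lomond by 10–9.
Elsford beats Fairlea, Granton; loses to Penrith, Marwick, Lomond — 2 pairwise wins.

2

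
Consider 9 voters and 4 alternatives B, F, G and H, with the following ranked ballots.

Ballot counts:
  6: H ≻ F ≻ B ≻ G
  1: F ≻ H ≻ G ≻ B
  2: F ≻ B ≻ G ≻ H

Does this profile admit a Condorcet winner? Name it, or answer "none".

H

Head-to-head results (9 voters):
B vs F: 0 for B, 9 for F — F by 9–0.
B vs G: B preferred on 6+2 = 8 ballots; B wins 8–1.
B vs H: B preferred on 2 ballots; H wins 7–2.
F vs G: F preferred on 6+1+2 = 9 ballots; F wins 9–0.
F vs H: 3 to 6, H.
G vs H: 2 for G, 7 for H — H by 7–2.
H defeats every rival head-to-head and is the Condorcet winner.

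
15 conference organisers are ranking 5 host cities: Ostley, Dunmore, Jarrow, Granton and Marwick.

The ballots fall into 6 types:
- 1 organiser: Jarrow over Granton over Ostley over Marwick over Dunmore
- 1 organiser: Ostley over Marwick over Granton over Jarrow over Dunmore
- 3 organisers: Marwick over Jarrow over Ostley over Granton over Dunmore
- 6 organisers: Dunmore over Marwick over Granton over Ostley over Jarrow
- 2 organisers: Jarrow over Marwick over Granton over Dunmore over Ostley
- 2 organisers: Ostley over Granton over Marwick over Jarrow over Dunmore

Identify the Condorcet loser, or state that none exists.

none

Pairwise majorities:
Ostley vs Dunmore: 1+1+3+2 = 7 for Ostley, 8 for Dunmore — Dunmore by 8–7.
Ostley vs Jarrow: Ostley preferred on 1+6+2 = 9 ballots; Ostley wins 9–6.
Ostley vs Granton: Ostley preferred on 1+3+2 = 6 ballots; Granton wins 9–6.
Ostley–Marwick: Marwick 11–4.
Dunmore vs Jarrow: Jarrow wins 9–6.
Dunmore vs Granton: Granton wins 9–6.
Dunmore–Marwick: Marwick 9–6.
Jarrow vs Granton: Jarrow is ranked higher on 1+3+2 = 6 ballots, Granton on 9. Granton wins 9–6.
Jarrow vs Marwick: Marwick wins 12–3.
Granton vs Marwick: Marwick wins 12–3.
Each city has at least one pairwise win (Ostley beats Jarrow; Dunmore beats Ostley; Jarrow beats Dunmore; Granton beats Ostley; Marwick beats Ostley) — no Condorcet loser.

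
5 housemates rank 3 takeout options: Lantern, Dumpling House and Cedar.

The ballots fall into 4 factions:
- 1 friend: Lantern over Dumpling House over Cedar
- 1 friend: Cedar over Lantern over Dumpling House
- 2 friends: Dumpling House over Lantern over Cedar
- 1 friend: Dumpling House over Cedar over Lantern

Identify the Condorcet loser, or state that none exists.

Pairwise majorities:
Lantern vs Dumpling House: Lantern preferred on 1+1 = 2 ballots; Dumpling House wins 3–2.
Lantern vs Cedar: Lantern is ranked higher on 1+2 = 3 ballots, Cedar on 2. Lantern wins 3–2.
Dumpling House vs Cedar: Dumpling House, 4–1.
Only Cedar has no wins; Cedar is the Condorcet loser.

Cedar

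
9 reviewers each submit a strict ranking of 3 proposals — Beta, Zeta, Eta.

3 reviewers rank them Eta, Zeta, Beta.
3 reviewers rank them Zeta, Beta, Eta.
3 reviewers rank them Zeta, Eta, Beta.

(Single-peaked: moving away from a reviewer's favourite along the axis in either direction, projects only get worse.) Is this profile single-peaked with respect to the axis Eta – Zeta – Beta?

Axis positions: Eta=1, Zeta=2, Beta=3.
Group 1 (peak Eta at position 1): ranking walks positions 1-2-3, expanding outward from the peak — single-peaked.
Group 2 (peak Zeta at position 2): ranking walks positions 2-3-1, expanding outward from the peak — single-peaked.
Group 3 (peak Zeta at position 2): ranking walks positions 2-1-3, expanding outward from the peak — single-peaked.
Every ranking is single-peaked on this axis.

yes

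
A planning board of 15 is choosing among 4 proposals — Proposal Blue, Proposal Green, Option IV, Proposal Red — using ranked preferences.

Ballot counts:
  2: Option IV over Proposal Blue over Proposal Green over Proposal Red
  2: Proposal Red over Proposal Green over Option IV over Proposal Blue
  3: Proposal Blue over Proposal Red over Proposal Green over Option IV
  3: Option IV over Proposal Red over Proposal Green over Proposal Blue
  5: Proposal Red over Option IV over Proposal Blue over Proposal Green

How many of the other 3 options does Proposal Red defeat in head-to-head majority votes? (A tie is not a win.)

3

Proposal Red against each rival (15 council members):
Proposal Red vs Proposal Blue: 10 to 5, Proposal Red.
Proposal Red vs Proposal Green: Proposal Red preferred on 2+3+3+5 = 13 ballots; Proposal Red wins 13–2.
Proposal Red vs Option IV: 2+3+5 = 10 for Proposal Red, 5 for Option IV — Proposal Red by 10–5.
Proposal Red beats Proposal Blue, Proposal Green, Option IV — 3 pairwise wins.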